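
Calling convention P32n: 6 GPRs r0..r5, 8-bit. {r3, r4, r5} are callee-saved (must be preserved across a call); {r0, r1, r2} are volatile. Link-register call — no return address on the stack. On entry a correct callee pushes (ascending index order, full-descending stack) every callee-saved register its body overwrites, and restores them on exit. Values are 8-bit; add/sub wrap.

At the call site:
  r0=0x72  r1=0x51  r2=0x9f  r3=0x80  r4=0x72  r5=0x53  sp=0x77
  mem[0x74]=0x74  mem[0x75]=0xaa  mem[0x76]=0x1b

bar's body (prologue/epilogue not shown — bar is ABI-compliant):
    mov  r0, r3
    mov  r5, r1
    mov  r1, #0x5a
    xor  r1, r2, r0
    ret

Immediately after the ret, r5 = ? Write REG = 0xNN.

prologue: push r5 → mem[0x76]=0x53, sp=0x76
body[0] mov  r0, r3 → r0=0x80
body[1] mov  r5, r1 → r5=0x51
body[2] mov  r1, #0x5a → r1=0x5a
body[3] xor  r1, r2, r0 → r1=0x1f
epilogue: pop r5=0x53, sp=0x77
r5 is callee-saved → restored

REG = 0x53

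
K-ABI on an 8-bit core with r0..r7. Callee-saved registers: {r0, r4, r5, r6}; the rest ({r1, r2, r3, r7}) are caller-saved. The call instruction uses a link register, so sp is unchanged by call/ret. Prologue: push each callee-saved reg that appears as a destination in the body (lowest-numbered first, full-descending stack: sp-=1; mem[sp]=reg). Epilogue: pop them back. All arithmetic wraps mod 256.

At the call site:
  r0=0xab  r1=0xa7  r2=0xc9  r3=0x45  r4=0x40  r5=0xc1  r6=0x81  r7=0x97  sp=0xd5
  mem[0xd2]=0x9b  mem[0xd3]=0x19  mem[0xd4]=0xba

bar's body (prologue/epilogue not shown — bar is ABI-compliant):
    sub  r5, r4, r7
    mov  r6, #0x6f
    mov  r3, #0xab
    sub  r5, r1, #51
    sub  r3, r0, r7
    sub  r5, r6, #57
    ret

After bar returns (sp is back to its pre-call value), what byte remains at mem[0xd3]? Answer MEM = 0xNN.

prologue: push r5 → mem[0xd4]=0xc1, sp=0xd4
prologue: push r6 → mem[0xd3]=0x81, sp=0xd3
body[0] sub  r5, r4, r7 → r5=0xa9
body[1] mov  r6, #0x6f → r6=0x6f
body[2] mov  r3, #0xab → r3=0xab
body[3] sub  r5, r1, #51 → r5=0x74
body[4] sub  r3, r0, r7 → r3=0x14
body[5] sub  r5, r6, #57 → r5=0x36
epilogue: pop r6=0x81, sp=0xd4
epilogue: pop r5=0xc1, sp=0xd5
prologue pushed ['r5', 'r6'] at ['0xd4', '0xd3']

MEM = 0x81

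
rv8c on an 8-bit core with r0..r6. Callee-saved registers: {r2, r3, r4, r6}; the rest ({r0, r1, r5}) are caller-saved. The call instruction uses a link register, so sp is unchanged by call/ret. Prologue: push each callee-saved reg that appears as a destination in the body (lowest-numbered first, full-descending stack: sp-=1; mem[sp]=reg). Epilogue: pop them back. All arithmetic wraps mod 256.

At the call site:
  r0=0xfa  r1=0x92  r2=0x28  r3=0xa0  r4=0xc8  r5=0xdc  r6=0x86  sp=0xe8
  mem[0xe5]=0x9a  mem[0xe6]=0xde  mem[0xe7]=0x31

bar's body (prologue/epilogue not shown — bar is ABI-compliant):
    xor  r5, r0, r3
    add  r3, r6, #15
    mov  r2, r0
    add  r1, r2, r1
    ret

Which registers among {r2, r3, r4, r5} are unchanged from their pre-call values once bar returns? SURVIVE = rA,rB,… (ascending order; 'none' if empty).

SURVIVE = r2,r3,r4

prologue: push r2 -> mem[0xe7]=0x28, sp=0xe7
prologue: push r3 -> mem[0xe6]=0xa0, sp=0xe6
body[0] xor  r5, r0, r3 -> r5=0x5a
body[1] add  r3, r6, #15 -> r3=0x95
body[2] mov  r2, r0 -> r2=0xfa
body[3] add  r1, r2, r1 -> r1=0x8c
epilogue: pop r3=0xa0, sp=0xe7
epilogue: pop r2=0x28, sp=0xe8
r2: callee-saved, written=True
r3: callee-saved, written=True
r4: callee-saved, written=False
r5: caller-saved, written=True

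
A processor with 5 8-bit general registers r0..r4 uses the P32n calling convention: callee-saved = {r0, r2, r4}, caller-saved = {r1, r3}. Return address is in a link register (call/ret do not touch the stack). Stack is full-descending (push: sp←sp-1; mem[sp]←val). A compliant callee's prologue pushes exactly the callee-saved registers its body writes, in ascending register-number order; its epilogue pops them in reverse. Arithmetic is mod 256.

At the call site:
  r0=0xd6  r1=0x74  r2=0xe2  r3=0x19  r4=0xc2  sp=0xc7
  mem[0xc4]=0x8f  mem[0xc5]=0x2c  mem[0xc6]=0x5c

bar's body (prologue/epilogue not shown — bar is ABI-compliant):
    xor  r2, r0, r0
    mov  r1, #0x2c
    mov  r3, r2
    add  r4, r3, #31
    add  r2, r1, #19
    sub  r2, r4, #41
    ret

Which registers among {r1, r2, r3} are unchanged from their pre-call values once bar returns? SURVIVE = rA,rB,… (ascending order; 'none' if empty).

SURVIVE = r2

prologue: push r2 → mem[0xc6]=0xe2, sp=0xc6
prologue: push r4 → mem[0xc5]=0xc2, sp=0xc5
body[0] xor  r2, r0, r0 → r2=0x00
body[1] mov  r1, #0x2c → r1=0x2c
body[2] mov  r3, r2 → r3=0x00
body[3] add  r4, r3, #31 → r4=0x1f
body[4] add  r2, r1, #19 → r2=0x3f
body[5] sub  r2, r4, #41 → r2=0xf6
epilogue: pop r4=0xc2, sp=0xc6
epilogue: pop r2=0xe2, sp=0xc7
r1: caller-saved, written=True
r2: callee-saved, written=True
r3: caller-saved, written=True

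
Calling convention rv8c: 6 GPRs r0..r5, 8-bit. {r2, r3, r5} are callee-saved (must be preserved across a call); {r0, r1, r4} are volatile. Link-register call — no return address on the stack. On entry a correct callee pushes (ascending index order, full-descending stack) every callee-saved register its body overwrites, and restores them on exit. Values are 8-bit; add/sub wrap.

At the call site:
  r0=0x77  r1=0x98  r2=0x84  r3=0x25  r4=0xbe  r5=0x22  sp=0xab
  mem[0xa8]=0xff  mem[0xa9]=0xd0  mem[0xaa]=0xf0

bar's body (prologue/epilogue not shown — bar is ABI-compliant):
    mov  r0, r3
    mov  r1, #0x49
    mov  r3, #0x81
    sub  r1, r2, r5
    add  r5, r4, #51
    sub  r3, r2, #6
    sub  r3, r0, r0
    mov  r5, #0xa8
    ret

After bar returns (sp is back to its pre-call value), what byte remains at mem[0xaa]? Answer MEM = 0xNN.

prologue: push r3 -> mem[0xaa]=0x25, sp=0xaa
prologue: push r5 -> mem[0xa9]=0x22, sp=0xa9
body[0] mov  r0, r3 -> r0=0x25
body[1] mov  r1, #0x49 -> r1=0x49
body[2] mov  r3, #0x81 -> r3=0x81
body[3] sub  r1, r2, r5 -> r1=0x62
body[4] add  r5, r4, #51 -> r5=0xf1
body[5] sub  r3, r2, #6 -> r3=0x7e
body[6] sub  r3, r0, r0 -> r3=0x00
body[7] mov  r5, #0xa8 -> r5=0xa8
epilogue: pop r5=0x22, sp=0xaa
epilogue: pop r3=0x25, sp=0xab
prologue pushed ['r3', 'r5'] at ['0xaa', '0xa9']

MEM = 0x25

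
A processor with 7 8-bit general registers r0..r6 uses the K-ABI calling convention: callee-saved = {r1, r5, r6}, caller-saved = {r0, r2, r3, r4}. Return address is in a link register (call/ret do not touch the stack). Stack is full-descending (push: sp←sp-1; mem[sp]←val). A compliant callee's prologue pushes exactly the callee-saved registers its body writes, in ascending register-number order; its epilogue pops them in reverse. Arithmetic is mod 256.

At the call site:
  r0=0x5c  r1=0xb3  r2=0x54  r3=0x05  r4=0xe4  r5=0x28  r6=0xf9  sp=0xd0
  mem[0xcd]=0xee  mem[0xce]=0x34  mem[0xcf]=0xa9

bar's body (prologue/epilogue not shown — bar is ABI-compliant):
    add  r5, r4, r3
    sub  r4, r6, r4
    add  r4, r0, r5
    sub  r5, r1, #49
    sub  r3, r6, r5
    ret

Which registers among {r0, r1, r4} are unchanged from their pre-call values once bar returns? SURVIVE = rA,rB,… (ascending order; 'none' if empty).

prologue: push r5 → mem[0xcf]=0x28, sp=0xcf
body[0] add  r5, r4, r3 → r5=0xe9
body[1] sub  r4, r6, r4 → r4=0x15
body[2] add  r4, r0, r5 → r4=0x45
body[3] sub  r5, r1, #49 → r5=0x82
body[4] sub  r3, r6, r5 → r3=0x77
epilogue: pop r5=0x28, sp=0xd0
r0: caller-saved, written=False
r1: callee-saved, written=False
r4: caller-saved, written=True

SURVIVE = r0,r1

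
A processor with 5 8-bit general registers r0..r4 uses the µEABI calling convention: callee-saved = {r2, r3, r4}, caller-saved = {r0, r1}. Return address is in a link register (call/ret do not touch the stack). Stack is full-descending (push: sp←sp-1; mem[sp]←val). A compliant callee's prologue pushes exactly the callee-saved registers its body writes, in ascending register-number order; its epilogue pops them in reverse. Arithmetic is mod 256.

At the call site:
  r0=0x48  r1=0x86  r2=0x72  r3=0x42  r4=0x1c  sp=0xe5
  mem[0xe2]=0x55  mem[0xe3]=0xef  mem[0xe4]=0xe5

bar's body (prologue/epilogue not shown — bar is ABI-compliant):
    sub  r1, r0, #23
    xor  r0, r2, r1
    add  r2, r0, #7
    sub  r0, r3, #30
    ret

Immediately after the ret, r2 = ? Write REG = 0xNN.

prologue: push r2 → mem[0xe4]=0x72, sp=0xe4
body[0] sub  r1, r0, #23 → r1=0x31
body[1] xor  r0, r2, r1 → r0=0x43
body[2] add  r2, r0, #7 → r2=0x4a
body[3] sub  r0, r3, #30 → r0=0x24
epilogue: pop r2=0x72, sp=0xe5
r2 is callee-saved → restored

REG = 0x72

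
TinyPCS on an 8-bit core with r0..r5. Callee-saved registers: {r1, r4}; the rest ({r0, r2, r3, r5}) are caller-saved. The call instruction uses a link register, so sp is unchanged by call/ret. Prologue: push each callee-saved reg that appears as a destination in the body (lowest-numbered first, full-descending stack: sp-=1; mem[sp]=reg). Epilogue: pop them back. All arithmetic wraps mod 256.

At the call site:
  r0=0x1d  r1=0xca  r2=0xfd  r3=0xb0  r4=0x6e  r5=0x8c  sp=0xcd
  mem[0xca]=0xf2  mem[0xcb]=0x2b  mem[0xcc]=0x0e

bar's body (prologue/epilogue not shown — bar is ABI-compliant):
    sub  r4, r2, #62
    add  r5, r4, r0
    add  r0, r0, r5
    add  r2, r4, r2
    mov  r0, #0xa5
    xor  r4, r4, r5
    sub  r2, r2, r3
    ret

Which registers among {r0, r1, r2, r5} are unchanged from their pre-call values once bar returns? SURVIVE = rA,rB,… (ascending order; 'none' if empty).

prologue: push r4 -> mem[0xcc]=0x6e, sp=0xcc
body[0] sub  r4, r2, #62 -> r4=0xbf
body[1] add  r5, r4, r0 -> r5=0xdc
body[2] add  r0, r0, r5 -> r0=0xf9
body[3] add  r2, r4, r2 -> r2=0xbc
body[4] mov  r0, #0xa5 -> r0=0xa5
body[5] xor  r4, r4, r5 -> r4=0x63
body[6] sub  r2, r2, r3 -> r2=0x0c
epilogue: pop r4=0x6e, sp=0xcd
r0: caller-saved, written=True
r1: callee-saved, written=False
r2: caller-saved, written=True
r5: caller-saved, written=True

SURVIVE = r1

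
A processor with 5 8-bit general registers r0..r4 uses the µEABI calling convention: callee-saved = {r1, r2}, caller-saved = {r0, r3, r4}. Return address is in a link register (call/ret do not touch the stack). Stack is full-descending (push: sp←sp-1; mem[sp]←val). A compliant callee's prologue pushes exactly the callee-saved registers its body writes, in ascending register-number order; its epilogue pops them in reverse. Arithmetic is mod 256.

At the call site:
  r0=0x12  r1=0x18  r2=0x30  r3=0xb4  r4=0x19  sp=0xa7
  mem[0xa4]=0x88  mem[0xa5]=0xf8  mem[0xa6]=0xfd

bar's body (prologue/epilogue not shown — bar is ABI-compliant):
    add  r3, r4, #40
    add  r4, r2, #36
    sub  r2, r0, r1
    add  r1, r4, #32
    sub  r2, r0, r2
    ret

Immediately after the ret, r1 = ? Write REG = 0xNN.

REG = 0x18

prologue: push r1 -> mem[0xa6]=0x18, sp=0xa6
prologue: push r2 -> mem[0xa5]=0x30, sp=0xa5
body[0] add  r3, r4, #40 -> r3=0x41
body[1] add  r4, r2, #36 -> r4=0x54
body[2] sub  r2, r0, r1 -> r2=0xfa
body[3] add  r1, r4, #32 -> r1=0x74
body[4] sub  r2, r0, r2 -> r2=0x18
epilogue: pop r2=0x30, sp=0xa6
epilogue: pop r1=0x18, sp=0xa7
r1 is callee-saved -> restored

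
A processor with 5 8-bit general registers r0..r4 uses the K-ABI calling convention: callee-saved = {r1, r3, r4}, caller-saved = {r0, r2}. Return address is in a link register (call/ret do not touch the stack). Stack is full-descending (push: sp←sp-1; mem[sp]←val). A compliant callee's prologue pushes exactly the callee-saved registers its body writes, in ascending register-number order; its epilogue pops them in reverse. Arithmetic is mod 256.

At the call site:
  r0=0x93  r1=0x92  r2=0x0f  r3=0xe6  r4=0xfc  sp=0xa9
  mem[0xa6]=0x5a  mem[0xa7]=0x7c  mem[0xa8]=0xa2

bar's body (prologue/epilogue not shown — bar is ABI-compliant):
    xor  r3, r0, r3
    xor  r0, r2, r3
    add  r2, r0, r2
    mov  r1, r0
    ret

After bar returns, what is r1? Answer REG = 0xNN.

prologue: push r1 -> mem[0xa8]=0x92, sp=0xa8
prologue: push r3 -> mem[0xa7]=0xe6, sp=0xa7
body[0] xor  r3, r0, r3 -> r3=0x75
body[1] xor  r0, r2, r3 -> r0=0x7a
body[2] add  r2, r0, r2 -> r2=0x89
body[3] mov  r1, r0 -> r1=0x7a
epilogue: pop r3=0xe6, sp=0xa8
epilogue: pop r1=0x92, sp=0xa9
r1 is callee-saved -> restored

REG = 0x92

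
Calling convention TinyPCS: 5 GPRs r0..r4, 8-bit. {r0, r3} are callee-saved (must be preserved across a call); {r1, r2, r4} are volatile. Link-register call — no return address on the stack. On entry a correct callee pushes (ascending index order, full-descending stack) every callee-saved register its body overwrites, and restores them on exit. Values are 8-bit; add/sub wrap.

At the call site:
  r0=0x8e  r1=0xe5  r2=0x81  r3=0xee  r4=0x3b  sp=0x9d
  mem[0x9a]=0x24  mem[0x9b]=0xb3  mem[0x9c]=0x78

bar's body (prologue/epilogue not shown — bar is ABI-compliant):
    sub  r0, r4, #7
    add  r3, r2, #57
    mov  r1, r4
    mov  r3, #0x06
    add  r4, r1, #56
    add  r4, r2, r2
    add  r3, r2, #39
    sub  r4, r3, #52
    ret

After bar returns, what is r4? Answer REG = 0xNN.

REG = 0x74

prologue: push r0 -> mem[0x9c]=0x8e, sp=0x9c
prologue: push r3 -> mem[0x9b]=0xee, sp=0x9b
body[0] sub  r0, r4, #7 -> r0=0x34
body[1] add  r3, r2, #57 -> r3=0xba
body[2] mov  r1, r4 -> r1=0x3b
body[3] mov  r3, #0x06 -> r3=0x06
body[4] add  r4, r1, #56 -> r4=0x73
body[5] add  r4, r2, r2 -> r4=0x02
body[6] add  r3, r2, #39 -> r3=0xa8
body[7] sub  r4, r3, #52 -> r4=0x74
epilogue: pop r3=0xee, sp=0x9c
epilogue: pop r0=0x8e, sp=0x9d
r4 is caller-saved -> body value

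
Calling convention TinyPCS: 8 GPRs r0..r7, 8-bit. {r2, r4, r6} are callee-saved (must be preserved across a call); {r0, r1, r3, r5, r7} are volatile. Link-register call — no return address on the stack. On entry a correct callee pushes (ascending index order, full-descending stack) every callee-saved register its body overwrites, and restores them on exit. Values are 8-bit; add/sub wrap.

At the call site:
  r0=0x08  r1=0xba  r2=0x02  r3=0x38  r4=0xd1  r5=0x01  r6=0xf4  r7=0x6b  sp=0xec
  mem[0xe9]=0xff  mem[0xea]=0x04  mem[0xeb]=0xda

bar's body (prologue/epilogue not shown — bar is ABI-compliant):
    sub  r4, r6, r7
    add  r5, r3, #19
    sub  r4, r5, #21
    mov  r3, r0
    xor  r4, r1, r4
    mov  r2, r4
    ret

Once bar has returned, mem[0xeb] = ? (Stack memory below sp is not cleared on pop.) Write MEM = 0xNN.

prologue: push r2 → mem[0xeb]=0x02, sp=0xeb
prologue: push r4 → mem[0xea]=0xd1, sp=0xea
body[0] sub  r4, r6, r7 → r4=0x89
body[1] add  r5, r3, #19 → r5=0x4b
body[2] sub  r4, r5, #21 → r4=0x36
body[3] mov  r3, r0 → r3=0x08
body[4] xor  r4, r1, r4 → r4=0x8c
body[5] mov  r2, r4 → r2=0x8c
epilogue: pop r4=0xd1, sp=0xeb
epilogue: pop r2=0x02, sp=0xec
prologue pushed ['r2', 'r4'] at ['0xeb', '0xea']

MEM = 0x02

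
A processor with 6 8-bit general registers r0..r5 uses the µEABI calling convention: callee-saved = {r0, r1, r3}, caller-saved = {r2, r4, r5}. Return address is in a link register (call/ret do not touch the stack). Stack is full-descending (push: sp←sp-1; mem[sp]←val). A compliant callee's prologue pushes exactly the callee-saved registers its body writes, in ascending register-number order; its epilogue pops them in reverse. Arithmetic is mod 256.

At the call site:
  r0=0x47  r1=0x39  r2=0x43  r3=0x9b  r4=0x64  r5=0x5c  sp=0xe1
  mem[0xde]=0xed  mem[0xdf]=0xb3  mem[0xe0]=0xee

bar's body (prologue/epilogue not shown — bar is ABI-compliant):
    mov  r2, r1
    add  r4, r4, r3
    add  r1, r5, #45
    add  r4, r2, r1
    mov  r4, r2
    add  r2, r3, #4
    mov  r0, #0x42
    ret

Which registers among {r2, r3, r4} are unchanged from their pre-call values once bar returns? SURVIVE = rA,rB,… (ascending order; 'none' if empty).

prologue: push r0 → mem[0xe0]=0x47, sp=0xe0
prologue: push r1 → mem[0xdf]=0x39, sp=0xdf
body[0] mov  r2, r1 → r2=0x39
body[1] add  r4, r4, r3 → r4=0xff
body[2] add  r1, r5, #45 → r1=0x89
body[3] add  r4, r2, r1 → r4=0xc2
body[4] mov  r4, r2 → r4=0x39
body[5] add  r2, r3, #4 → r2=0x9f
body[6] mov  r0, #0x42 → r0=0x42
epilogue: pop r1=0x39, sp=0xe0
epilogue: pop r0=0x47, sp=0xe1
r2: caller-saved, written=True
r3: callee-saved, written=False
r4: caller-saved, written=True

SURVIVE = r3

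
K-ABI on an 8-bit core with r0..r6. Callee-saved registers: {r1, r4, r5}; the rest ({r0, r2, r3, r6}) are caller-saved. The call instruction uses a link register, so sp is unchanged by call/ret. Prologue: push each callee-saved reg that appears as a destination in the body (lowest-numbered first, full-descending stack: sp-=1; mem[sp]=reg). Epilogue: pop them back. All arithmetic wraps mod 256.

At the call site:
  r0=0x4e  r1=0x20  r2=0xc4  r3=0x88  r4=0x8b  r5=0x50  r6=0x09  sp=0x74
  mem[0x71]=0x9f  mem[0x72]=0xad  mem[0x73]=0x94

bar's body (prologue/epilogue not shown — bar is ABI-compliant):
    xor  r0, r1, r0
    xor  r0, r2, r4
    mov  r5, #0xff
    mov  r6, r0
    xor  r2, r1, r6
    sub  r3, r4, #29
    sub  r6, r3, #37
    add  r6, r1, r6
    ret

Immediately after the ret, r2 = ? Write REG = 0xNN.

prologue: push r5 -> mem[0x73]=0x50, sp=0x73
body[0] xor  r0, r1, r0 -> r0=0x6e
body[1] xor  r0, r2, r4 -> r0=0x4f
body[2] mov  r5, #0xff -> r5=0xff
body[3] mov  r6, r0 -> r6=0x4f
body[4] xor  r2, r1, r6 -> r2=0x6f
body[5] sub  r3, r4, #29 -> r3=0x6e
body[6] sub  r6, r3, #37 -> r6=0x49
body[7] add  r6, r1, r6 -> r6=0x69
epilogue: pop r5=0x50, sp=0x74
r2 is caller-saved -> body value

REG = 0x6f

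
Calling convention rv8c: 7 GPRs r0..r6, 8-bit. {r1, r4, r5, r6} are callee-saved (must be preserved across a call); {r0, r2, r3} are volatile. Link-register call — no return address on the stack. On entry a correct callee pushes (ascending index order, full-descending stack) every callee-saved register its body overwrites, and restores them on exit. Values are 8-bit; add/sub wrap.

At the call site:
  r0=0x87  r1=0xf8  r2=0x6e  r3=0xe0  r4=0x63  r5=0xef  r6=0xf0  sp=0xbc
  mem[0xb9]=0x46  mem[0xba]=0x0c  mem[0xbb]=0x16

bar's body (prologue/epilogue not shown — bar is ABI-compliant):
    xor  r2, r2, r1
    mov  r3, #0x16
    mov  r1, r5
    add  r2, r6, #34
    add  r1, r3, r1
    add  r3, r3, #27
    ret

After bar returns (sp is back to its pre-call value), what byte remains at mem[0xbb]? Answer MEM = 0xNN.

prologue: push r1 -> mem[0xbb]=0xf8, sp=0xbb
body[0] xor  r2, r2, r1 -> r2=0x96
body[1] mov  r3, #0x16 -> r3=0x16
body[2] mov  r1, r5 -> r1=0xef
body[3] add  r2, r6, #34 -> r2=0x12
body[4] add  r1, r3, r1 -> r1=0x05
body[5] add  r3, r3, #27 -> r3=0x31
epilogue: pop r1=0xf8, sp=0xbc
prologue pushed ['r1'] at ['0xbb']

MEM = 0xf8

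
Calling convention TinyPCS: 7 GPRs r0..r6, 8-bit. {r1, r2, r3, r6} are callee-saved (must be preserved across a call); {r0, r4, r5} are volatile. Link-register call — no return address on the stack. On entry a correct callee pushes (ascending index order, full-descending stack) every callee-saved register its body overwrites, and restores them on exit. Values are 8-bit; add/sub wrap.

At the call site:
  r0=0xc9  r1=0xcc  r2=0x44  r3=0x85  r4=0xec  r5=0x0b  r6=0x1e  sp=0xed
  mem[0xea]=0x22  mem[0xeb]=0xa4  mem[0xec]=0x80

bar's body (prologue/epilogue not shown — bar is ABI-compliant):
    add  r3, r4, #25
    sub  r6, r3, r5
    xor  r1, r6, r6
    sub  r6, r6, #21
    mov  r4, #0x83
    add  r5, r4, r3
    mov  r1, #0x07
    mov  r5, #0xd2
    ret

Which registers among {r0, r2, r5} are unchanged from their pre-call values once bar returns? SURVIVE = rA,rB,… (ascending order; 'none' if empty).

SURVIVE = r0,r2

prologue: push r1 -> mem[0xec]=0xcc, sp=0xec
prologue: push r3 -> mem[0xeb]=0x85, sp=0xeb
prologue: push r6 -> mem[0xea]=0x1e, sp=0xea
body[0] add  r3, r4, #25 -> r3=0x05
body[1] sub  r6, r3, r5 -> r6=0xfa
body[2] xor  r1, r6, r6 -> r1=0x00
body[3] sub  r6, r6, #21 -> r6=0xe5
body[4] mov  r4, #0x83 -> r4=0x83
body[5] add  r5, r4, r3 -> r5=0x88
body[6] mov  r1, #0x07 -> r1=0x07
body[7] mov  r5, #0xd2 -> r5=0xd2
epilogue: pop r6=0x1e, sp=0xeb
epilogue: pop r3=0x85, sp=0xec
epilogue: pop r1=0xcc, sp=0xed
r0: caller-saved, written=False
r2: callee-saved, written=False
r5: caller-saved, written=True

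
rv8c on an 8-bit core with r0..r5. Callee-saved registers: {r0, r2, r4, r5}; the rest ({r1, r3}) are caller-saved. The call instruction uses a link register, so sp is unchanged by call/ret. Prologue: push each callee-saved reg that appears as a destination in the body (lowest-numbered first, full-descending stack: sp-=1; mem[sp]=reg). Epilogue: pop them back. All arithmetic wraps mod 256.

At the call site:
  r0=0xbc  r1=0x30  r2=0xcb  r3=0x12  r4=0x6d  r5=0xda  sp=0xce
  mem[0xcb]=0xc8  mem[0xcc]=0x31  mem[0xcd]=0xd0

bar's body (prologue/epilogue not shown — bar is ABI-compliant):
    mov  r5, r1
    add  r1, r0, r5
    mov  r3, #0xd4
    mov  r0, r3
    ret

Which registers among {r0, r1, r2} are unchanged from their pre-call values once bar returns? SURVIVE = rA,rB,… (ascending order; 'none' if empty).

SURVIVE = r0,r2

prologue: push r0 -> mem[0xcd]=0xbc, sp=0xcd
prologue: push r5 -> mem[0xcc]=0xda, sp=0xcc
body[0] mov  r5, r1 -> r5=0x30
body[1] add  r1, r0, r5 -> r1=0xec
body[2] mov  r3, #0xd4 -> r3=0xd4
body[3] mov  r0, r3 -> r0=0xd4
epilogue: pop r5=0xda, sp=0xcd
epilogue: pop r0=0xbc, sp=0xce
r0: callee-saved, written=True
r1: caller-saved, written=True
r2: callee-saved, written=False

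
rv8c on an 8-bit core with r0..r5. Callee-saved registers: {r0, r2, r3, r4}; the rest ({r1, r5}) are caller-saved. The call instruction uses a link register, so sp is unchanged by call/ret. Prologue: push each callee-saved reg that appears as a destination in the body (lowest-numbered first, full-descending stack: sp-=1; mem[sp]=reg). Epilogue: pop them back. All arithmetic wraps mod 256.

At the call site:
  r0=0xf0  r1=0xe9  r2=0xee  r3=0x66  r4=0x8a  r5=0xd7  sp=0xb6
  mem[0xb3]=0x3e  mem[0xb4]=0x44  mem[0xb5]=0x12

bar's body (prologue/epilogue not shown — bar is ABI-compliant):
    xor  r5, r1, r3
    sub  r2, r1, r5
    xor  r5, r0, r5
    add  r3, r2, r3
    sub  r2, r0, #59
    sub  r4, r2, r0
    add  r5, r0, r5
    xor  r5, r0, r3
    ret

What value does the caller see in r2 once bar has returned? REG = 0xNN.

REG = 0xee

prologue: push r2 -> mem[0xb5]=0xee, sp=0xb5
prologue: push r3 -> mem[0xb4]=0x66, sp=0xb4
prologue: push r4 -> mem[0xb3]=0x8a, sp=0xb3
body[0] xor  r5, r1, r3 -> r5=0x8f
body[1] sub  r2, r1, r5 -> r2=0x5a
body[2] xor  r5, r0, r5 -> r5=0x7f
body[3] add  r3, r2, r3 -> r3=0xc0
body[4] sub  r2, r0, #59 -> r2=0xb5
body[5] sub  r4, r2, r0 -> r4=0xc5
body[6] add  r5, r0, r5 -> r5=0x6f
body[7] xor  r5, r0, r3 -> r5=0x30
epilogue: pop r4=0x8a, sp=0xb4
epilogue: pop r3=0x66, sp=0xb5
epilogue: pop r2=0xee, sp=0xb6
r2 is callee-saved -> restored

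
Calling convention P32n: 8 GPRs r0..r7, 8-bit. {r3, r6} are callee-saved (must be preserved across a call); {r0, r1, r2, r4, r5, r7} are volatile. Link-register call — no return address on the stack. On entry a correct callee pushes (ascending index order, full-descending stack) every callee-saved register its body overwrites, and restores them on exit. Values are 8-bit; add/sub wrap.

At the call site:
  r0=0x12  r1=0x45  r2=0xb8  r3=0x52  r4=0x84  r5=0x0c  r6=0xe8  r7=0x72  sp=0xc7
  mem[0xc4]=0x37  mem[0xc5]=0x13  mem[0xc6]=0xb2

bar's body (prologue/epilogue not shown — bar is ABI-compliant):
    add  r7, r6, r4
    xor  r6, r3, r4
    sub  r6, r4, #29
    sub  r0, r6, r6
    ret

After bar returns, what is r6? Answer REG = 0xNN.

prologue: push r6 -> mem[0xc6]=0xe8, sp=0xc6
body[0] add  r7, r6, r4 -> r7=0x6c
body[1] xor  r6, r3, r4 -> r6=0xd6
body[2] sub  r6, r4, #29 -> r6=0x67
body[3] sub  r0, r6, r6 -> r0=0x00
epilogue: pop r6=0xe8, sp=0xc7
r6 is callee-saved -> restored

REG = 0xe8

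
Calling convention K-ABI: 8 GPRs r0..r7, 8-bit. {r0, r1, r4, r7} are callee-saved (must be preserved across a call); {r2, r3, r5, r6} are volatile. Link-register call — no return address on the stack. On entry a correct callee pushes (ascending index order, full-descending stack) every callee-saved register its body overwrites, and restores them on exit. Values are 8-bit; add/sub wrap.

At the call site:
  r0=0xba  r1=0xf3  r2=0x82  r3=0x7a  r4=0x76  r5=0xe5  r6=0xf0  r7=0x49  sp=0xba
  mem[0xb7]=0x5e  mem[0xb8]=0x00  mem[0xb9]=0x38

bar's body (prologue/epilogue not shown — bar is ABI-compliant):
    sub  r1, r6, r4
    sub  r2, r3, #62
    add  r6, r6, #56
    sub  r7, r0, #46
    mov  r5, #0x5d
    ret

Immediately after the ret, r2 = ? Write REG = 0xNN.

prologue: push r1 → mem[0xb9]=0xf3, sp=0xb9
prologue: push r7 → mem[0xb8]=0x49, sp=0xb8
body[0] sub  r1, r6, r4 → r1=0x7a
body[1] sub  r2, r3, #62 → r2=0x3c
body[2] add  r6, r6, #56 → r6=0x28
body[3] sub  r7, r0, #46 → r7=0x8c
body[4] mov  r5, #0x5d → r5=0x5d
epilogue: pop r7=0x49, sp=0xb9
epilogue: pop r1=0xf3, sp=0xba
r2 is caller-saved → body value

REG = 0x3c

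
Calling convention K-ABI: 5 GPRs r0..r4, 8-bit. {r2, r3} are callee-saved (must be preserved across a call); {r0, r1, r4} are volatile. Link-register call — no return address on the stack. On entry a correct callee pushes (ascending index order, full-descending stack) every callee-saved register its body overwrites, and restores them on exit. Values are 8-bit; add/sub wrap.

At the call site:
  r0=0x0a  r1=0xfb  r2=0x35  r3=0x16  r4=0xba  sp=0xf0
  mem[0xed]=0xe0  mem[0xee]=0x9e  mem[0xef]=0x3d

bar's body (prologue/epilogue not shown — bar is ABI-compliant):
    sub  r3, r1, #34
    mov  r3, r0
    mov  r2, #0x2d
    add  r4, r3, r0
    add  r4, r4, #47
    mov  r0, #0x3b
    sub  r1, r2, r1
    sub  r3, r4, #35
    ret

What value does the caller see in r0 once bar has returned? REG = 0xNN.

prologue: push r2 -> mem[0xef]=0x35, sp=0xef
prologue: push r3 -> mem[0xee]=0x16, sp=0xee
body[0] sub  r3, r1, #34 -> r3=0xd9
body[1] mov  r3, r0 -> r3=0x0a
body[2] mov  r2, #0x2d -> r2=0x2d
body[3] add  r4, r3, r0 -> r4=0x14
body[4] add  r4, r4, #47 -> r4=0x43
body[5] mov  r0, #0x3b -> r0=0x3b
body[6] sub  r1, r2, r1 -> r1=0x32
body[7] sub  r3, r4, #35 -> r3=0x20
epilogue: pop r3=0x16, sp=0xef
epilogue: pop r2=0x35, sp=0xf0
r0 is caller-saved -> body value

REG = 0x3b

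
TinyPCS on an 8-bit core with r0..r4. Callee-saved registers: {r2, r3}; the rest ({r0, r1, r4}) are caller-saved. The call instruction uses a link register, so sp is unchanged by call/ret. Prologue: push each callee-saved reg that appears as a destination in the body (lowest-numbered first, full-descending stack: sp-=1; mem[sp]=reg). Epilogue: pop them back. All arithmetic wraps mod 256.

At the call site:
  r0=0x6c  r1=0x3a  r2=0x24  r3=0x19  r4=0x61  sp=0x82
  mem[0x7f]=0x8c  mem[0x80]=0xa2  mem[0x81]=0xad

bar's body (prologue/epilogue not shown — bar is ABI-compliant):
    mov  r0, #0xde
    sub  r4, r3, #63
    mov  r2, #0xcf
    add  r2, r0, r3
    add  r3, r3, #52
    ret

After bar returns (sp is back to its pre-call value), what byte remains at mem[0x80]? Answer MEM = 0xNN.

prologue: push r2 → mem[0x81]=0x24, sp=0x81
prologue: push r3 → mem[0x80]=0x19, sp=0x80
body[0] mov  r0, #0xde → r0=0xde
body[1] sub  r4, r3, #63 → r4=0xda
body[2] mov  r2, #0xcf → r2=0xcf
body[3] add  r2, r0, r3 → r2=0xf7
body[4] add  r3, r3, #52 → r3=0x4d
epilogue: pop r3=0x19, sp=0x81
epilogue: pop r2=0x24, sp=0x82
prologue pushed ['r2', 'r3'] at ['0x81', '0x80']

MEM = 0x19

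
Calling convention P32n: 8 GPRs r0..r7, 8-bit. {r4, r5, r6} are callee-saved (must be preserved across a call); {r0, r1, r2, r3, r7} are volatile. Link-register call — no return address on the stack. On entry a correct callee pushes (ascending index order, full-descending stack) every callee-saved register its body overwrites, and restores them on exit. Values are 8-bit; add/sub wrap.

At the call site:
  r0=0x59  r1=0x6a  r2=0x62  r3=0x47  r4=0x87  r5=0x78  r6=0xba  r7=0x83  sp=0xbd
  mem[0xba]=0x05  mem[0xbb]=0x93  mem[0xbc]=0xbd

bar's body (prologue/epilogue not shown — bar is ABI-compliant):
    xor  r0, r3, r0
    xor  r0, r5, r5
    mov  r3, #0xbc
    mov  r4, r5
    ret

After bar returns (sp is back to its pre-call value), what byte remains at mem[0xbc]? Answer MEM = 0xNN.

MEM = 0x87

prologue: push r4 -> mem[0xbc]=0x87, sp=0xbc
body[0] xor  r0, r3, r0 -> r0=0x1e
body[1] xor  r0, r5, r5 -> r0=0x00
body[2] mov  r3, #0xbc -> r3=0xbc
body[3] mov  r4, r5 -> r4=0x78
epilogue: pop r4=0x87, sp=0xbd
prologue pushed ['r4'] at ['0xbc']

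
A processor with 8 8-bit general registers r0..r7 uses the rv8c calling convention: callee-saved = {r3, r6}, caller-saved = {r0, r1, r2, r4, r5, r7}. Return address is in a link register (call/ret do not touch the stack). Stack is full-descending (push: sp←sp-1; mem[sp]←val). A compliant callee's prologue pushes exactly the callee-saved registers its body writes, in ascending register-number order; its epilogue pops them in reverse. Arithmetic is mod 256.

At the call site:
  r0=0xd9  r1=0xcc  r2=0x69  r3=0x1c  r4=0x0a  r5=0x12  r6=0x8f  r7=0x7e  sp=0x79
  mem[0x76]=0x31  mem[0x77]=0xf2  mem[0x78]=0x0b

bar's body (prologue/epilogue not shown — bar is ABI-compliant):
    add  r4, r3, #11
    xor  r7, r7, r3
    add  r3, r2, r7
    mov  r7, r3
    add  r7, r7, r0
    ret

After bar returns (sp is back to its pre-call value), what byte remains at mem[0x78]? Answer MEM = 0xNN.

prologue: push r3 → mem[0x78]=0x1c, sp=0x78
body[0] add  r4, r3, #11 → r4=0x27
body[1] xor  r7, r7, r3 → r7=0x62
body[2] add  r3, r2, r7 → r3=0xcb
body[3] mov  r7, r3 → r7=0xcb
body[4] add  r7, r7, r0 → r7=0xa4
epilogue: pop r3=0x1c, sp=0x79
prologue pushed ['r3'] at ['0x78']

MEM = 0x1c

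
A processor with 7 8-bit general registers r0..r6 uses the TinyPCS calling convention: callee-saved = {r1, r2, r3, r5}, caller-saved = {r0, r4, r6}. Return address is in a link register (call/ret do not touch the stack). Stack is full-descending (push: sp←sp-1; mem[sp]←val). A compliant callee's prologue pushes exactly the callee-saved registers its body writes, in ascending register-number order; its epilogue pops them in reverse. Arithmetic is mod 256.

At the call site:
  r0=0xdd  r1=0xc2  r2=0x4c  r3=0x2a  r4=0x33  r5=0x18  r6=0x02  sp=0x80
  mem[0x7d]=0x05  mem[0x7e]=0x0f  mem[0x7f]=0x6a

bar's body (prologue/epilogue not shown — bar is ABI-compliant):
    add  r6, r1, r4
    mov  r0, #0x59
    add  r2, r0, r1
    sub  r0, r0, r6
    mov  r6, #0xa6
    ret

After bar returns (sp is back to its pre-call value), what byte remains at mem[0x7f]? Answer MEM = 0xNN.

prologue: push r2 -> mem[0x7f]=0x4c, sp=0x7f
body[0] add  r6, r1, r4 -> r6=0xf5
body[1] mov  r0, #0x59 -> r0=0x59
body[2] add  r2, r0, r1 -> r2=0x1b
body[3] sub  r0, r0, r6 -> r0=0x64
body[4] mov  r6, #0xa6 -> r6=0xa6
epilogue: pop r2=0x4c, sp=0x80
prologue pushed ['r2'] at ['0x7f']

MEM = 0x4c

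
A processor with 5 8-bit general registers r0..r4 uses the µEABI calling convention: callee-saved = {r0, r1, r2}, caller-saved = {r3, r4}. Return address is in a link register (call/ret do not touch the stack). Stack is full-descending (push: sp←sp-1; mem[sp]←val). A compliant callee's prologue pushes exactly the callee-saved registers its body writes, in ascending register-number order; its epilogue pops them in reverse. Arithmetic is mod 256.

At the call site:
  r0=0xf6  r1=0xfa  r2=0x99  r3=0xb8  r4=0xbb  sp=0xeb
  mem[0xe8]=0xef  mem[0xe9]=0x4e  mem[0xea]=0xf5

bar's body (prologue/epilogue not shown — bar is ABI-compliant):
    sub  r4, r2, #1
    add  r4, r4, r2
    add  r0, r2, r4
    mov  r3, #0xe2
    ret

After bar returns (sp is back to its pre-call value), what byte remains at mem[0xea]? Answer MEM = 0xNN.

MEM = 0xf6

prologue: push r0 -> mem[0xea]=0xf6, sp=0xea
body[0] sub  r4, r2, #1 -> r4=0x98
body[1] add  r4, r4, r2 -> r4=0x31
body[2] add  r0, r2, r4 -> r0=0xca
body[3] mov  r3, #0xe2 -> r3=0xe2
epilogue: pop r0=0xf6, sp=0xeb
prologue pushed ['r0'] at ['0xea']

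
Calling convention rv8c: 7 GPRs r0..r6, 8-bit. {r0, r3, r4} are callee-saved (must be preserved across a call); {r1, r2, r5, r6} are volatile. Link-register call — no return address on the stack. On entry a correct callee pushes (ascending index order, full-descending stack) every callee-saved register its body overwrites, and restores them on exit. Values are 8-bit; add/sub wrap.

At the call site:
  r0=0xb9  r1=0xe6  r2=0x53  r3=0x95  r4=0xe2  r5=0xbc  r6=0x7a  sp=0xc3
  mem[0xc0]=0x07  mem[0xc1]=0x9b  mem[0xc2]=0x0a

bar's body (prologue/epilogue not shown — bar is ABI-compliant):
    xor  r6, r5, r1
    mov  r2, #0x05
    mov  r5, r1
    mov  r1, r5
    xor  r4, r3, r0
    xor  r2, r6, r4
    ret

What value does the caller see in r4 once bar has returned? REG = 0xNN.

REG = 0xe2

prologue: push r4 → mem[0xc2]=0xe2, sp=0xc2
body[0] xor  r6, r5, r1 → r6=0x5a
body[1] mov  r2, #0x05 → r2=0x05
body[2] mov  r5, r1 → r5=0xe6
body[3] mov  r1, r5 → r1=0xe6
body[4] xor  r4, r3, r0 → r4=0x2c
body[5] xor  r2, r6, r4 → r2=0x76
epilogue: pop r4=0xe2, sp=0xc3
r4 is callee-saved → restored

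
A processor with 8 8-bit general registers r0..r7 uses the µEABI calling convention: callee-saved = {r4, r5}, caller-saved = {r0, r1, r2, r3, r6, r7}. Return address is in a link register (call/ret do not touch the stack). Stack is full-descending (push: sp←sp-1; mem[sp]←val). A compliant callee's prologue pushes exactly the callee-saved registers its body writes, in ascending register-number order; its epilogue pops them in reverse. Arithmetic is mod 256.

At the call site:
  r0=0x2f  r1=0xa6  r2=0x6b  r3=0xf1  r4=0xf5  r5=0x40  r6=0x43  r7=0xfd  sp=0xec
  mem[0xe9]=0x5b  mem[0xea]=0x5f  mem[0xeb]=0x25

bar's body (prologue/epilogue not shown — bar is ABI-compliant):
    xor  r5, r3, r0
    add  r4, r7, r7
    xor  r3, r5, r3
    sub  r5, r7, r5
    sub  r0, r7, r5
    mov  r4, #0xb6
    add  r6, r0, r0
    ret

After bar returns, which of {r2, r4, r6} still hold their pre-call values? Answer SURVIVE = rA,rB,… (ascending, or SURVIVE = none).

prologue: push r4 → mem[0xeb]=0xf5, sp=0xeb
prologue: push r5 → mem[0xea]=0x40, sp=0xea
body[0] xor  r5, r3, r0 → r5=0xde
body[1] add  r4, r7, r7 → r4=0xfa
body[2] xor  r3, r5, r3 → r3=0x2f
body[3] sub  r5, r7, r5 → r5=0x1f
body[4] sub  r0, r7, r5 → r0=0xde
body[5] mov  r4, #0xb6 → r4=0xb6
body[6] add  r6, r0, r0 → r6=0xbc
epilogue: pop r5=0x40, sp=0xeb
epilogue: pop r4=0xf5, sp=0xec
r2: caller-saved, written=False
r4: callee-saved, written=True
r6: caller-saved, written=True

SURVIVE = r2,r4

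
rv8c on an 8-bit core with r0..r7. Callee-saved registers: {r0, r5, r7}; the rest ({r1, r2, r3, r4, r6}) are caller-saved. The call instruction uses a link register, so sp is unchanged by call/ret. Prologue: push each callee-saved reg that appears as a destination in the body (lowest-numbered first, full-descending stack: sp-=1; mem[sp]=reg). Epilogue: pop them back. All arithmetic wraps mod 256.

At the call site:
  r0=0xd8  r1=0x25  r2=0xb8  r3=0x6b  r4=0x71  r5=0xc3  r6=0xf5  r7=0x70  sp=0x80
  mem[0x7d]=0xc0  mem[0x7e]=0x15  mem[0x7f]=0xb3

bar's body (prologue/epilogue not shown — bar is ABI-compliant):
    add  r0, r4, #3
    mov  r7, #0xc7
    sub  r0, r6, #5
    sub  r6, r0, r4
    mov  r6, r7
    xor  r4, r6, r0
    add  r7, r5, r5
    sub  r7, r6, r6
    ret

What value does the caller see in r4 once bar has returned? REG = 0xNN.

prologue: push r0 → mem[0x7f]=0xd8, sp=0x7f
prologue: push r7 → mem[0x7e]=0x70, sp=0x7e
body[0] add  r0, r4, #3 → r0=0x74
body[1] mov  r7, #0xc7 → r7=0xc7
body[2] sub  r0, r6, #5 → r0=0xf0
body[3] sub  r6, r0, r4 → r6=0x7f
body[4] mov  r6, r7 → r6=0xc7
body[5] xor  r4, r6, r0 → r4=0x37
body[6] add  r7, r5, r5 → r7=0x86
body[7] sub  r7, r6, r6 → r7=0x00
epilogue: pop r7=0x70, sp=0x7f
epilogue: pop r0=0xd8, sp=0x80
r4 is caller-saved → body value

REG = 0x37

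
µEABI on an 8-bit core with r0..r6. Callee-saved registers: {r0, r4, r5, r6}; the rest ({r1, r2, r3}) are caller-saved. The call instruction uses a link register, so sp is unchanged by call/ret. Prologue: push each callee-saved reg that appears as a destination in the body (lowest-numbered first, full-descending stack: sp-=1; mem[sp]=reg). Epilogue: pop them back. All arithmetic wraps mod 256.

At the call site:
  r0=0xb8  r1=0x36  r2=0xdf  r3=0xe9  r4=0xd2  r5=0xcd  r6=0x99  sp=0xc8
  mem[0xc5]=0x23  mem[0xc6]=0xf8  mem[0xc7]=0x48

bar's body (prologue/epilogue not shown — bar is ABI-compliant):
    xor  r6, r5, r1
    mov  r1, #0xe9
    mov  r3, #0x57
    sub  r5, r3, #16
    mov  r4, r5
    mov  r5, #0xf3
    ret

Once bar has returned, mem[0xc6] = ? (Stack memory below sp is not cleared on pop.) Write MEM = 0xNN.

prologue: push r4 -> mem[0xc7]=0xd2, sp=0xc7
prologue: push r5 -> mem[0xc6]=0xcd, sp=0xc6
prologue: push r6 -> mem[0xc5]=0x99, sp=0xc5
body[0] xor  r6, r5, r1 -> r6=0xfb
body[1] mov  r1, #0xe9 -> r1=0xe9
body[2] mov  r3, #0x57 -> r3=0x57
body[3] sub  r5, r3, #16 -> r5=0x47
body[4] mov  r4, r5 -> r4=0x47
body[5] mov  r5, #0xf3 -> r5=0xf3
epilogue: pop r6=0x99, sp=0xc6
epilogue: pop r5=0xcd, sp=0xc7
epilogue: pop r4=0xd2, sp=0xc8
prologue pushed ['r4', 'r5', 'r6'] at ['0xc7', '0xc6', '0xc5']

MEM = 0xcd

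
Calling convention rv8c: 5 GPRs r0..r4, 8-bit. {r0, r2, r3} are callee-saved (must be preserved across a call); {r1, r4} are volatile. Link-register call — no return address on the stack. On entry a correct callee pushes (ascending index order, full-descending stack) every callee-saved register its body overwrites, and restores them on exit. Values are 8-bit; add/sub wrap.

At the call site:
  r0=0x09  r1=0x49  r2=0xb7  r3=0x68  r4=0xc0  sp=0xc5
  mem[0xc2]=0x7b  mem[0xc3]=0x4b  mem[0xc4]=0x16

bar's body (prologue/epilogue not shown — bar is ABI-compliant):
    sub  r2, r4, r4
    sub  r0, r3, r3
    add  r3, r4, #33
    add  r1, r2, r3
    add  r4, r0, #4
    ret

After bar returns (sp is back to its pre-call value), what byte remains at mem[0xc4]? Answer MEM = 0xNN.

prologue: push r0 -> mem[0xc4]=0x09, sp=0xc4
prologue: push r2 -> mem[0xc3]=0xb7, sp=0xc3
prologue: push r3 -> mem[0xc2]=0x68, sp=0xc2
body[0] sub  r2, r4, r4 -> r2=0x00
body[1] sub  r0, r3, r3 -> r0=0x00
body[2] add  r3, r4, #33 -> r3=0xe1
body[3] add  r1, r2, r3 -> r1=0xe1
body[4] add  r4, r0, #4 -> r4=0x04
epilogue: pop r3=0x68, sp=0xc3
epilogue: pop r2=0xb7, sp=0xc4
epilogue: pop r0=0x09, sp=0xc5
prologue pushed ['r0', 'r2', 'r3'] at ['0xc4', '0xc3', '0xc2']

MEM = 0x09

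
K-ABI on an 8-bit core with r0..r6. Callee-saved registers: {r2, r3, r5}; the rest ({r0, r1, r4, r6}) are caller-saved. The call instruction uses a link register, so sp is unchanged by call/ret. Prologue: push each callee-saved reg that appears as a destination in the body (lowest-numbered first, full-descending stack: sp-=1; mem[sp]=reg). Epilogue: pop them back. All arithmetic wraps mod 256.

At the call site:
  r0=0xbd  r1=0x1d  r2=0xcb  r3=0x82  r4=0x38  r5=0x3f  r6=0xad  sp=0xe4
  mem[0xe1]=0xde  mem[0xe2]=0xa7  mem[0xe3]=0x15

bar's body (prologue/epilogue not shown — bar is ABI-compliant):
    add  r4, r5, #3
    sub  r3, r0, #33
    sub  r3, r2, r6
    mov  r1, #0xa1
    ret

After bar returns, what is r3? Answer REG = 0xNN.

REG = 0x82

prologue: push r3 -> mem[0xe3]=0x82, sp=0xe3
body[0] add  r4, r5, #3 -> r4=0x42
body[1] sub  r3, r0, #33 -> r3=0x9c
body[2] sub  r3, r2, r6 -> r3=0x1e
body[3] mov  r1, #0xa1 -> r1=0xa1
epilogue: pop r3=0x82, sp=0xe4
r3 is callee-saved -> restored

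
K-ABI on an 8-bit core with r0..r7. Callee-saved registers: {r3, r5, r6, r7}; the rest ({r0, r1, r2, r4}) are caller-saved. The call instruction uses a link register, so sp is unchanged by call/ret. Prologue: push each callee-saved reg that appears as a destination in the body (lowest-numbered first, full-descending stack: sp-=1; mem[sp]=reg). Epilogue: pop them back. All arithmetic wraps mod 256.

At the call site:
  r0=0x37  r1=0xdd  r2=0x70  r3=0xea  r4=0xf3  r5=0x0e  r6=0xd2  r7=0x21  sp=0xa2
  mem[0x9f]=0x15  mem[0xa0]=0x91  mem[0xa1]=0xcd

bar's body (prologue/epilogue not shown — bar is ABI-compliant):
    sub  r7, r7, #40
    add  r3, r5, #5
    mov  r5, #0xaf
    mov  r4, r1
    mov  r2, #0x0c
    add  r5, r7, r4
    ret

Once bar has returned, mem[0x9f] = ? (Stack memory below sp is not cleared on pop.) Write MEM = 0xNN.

prologue: push r3 → mem[0xa1]=0xea, sp=0xa1
prologue: push r5 → mem[0xa0]=0x0e, sp=0xa0
prologue: push r7 → mem[0x9f]=0x21, sp=0x9f
body[0] sub  r7, r7, #40 → r7=0xf9
body[1] add  r3, r5, #5 → r3=0x13
body[2] mov  r5, #0xaf → r5=0xaf
body[3] mov  r4, r1 → r4=0xdd
body[4] mov  r2, #0x0c → r2=0x0c
body[5] add  r5, r7, r4 → r5=0xd6
epilogue: pop r7=0x21, sp=0xa0
epilogue: pop r5=0x0e, sp=0xa1
epilogue: pop r3=0xea, sp=0xa2
prologue pushed ['r3', 'r5', 'r7'] at ['0xa1', '0xa0', '0x9f']

MEM = 0x21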